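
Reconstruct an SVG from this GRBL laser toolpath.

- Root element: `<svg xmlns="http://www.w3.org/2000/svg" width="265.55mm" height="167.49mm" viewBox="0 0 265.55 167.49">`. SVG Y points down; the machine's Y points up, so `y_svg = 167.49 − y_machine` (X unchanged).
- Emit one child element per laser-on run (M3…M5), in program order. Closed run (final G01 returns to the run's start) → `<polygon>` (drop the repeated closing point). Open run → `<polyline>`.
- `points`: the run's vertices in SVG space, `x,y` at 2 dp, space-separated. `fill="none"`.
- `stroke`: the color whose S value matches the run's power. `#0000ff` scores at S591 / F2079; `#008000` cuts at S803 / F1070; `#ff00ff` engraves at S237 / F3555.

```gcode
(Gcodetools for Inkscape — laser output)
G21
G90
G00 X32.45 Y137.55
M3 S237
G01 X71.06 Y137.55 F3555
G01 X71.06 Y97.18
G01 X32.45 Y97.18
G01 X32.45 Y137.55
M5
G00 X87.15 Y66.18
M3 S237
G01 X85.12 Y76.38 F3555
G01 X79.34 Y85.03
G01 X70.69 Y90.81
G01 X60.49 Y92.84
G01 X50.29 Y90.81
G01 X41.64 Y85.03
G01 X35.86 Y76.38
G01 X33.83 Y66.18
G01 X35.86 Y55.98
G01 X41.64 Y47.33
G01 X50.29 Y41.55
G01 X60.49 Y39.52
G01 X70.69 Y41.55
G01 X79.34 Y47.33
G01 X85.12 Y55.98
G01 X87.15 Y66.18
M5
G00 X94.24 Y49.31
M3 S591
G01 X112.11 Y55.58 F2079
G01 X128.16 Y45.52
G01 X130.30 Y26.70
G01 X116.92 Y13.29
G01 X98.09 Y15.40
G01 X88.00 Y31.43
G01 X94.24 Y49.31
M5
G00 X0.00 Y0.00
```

Each laser-on run becomes one SVG element. Flip Y back into SVG space with y_svg = 167.49 − y_machine.

Run 1: the run's S237 means `#ff00ff` (engrave). The run returns to its start, so emit a `<polygon>` with points (Y-flipped): 32.45,29.94 71.06,29.94 71.06,70.31 32.45,70.31.

Run 2: power S237 maps to stroke `#ff00ff` (engrave). The run returns to its start, so emit a `<polygon>` with points (Y-flipped): 87.15,101.31 85.12,91.11 79.34,82.46 70.69,76.68 60.49,74.65 50.29,76.68 41.64,82.46 35.86,91.11 33.83,101.31 35.86,111.51 41.64,120.16 50.29,125.94 60.49,127.97 70.69,125.94 79.34,120.16 85.12,111.51.

Run 3: the run's S591 means `#0000ff` (score). The run returns to its start, so emit a `<polygon>` with points (Y-flipped): 94.24,118.18 112.11,111.91 128.16,121.97 130.30,140.79 116.92,154.20 98.09,152.09 88.00,136.06.

<svg xmlns="http://www.w3.org/2000/svg" width="265.55mm" height="167.49mm" viewBox="0 0 265.55 167.49">
  <polygon points="32.45,29.94 71.06,29.94 71.06,70.31 32.45,70.31" fill="none" stroke="#ff00ff"/>
  <polygon points="87.15,101.31 85.12,91.11 79.34,82.46 70.69,76.68 60.49,74.65 50.29,76.68 41.64,82.46 35.86,91.11 33.83,101.31 35.86,111.51 41.64,120.16 50.29,125.94 60.49,127.97 70.69,125.94 79.34,120.16 85.12,111.51" fill="none" stroke="#ff00ff"/>
  <polygon points="94.24,118.18 112.11,111.91 128.16,121.97 130.30,140.79 116.92,154.20 98.09,152.09 88.00,136.06" fill="none" stroke="#0000ff"/>
</svg>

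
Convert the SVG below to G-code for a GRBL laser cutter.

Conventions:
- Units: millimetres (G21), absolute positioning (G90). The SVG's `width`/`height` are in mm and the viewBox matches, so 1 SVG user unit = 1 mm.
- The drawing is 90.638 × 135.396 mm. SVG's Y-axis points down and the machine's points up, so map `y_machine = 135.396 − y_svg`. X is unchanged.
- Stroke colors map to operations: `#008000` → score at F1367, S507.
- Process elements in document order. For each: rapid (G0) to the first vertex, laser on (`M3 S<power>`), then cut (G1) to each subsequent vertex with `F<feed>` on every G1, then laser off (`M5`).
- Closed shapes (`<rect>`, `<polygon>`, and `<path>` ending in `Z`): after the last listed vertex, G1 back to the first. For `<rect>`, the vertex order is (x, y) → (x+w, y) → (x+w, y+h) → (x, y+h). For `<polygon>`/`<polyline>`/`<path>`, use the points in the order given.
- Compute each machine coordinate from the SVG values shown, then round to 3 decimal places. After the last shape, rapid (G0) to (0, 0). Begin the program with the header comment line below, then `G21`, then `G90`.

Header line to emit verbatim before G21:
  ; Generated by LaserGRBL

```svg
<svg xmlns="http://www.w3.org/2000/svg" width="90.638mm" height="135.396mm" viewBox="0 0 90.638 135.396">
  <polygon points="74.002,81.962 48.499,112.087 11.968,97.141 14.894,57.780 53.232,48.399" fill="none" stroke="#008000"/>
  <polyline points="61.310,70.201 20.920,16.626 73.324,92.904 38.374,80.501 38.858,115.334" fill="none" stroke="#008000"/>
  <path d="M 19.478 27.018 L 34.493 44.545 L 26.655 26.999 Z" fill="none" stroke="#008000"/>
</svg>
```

; Generated by LaserGRBL
G21
G90
G0 X74.002 Y53.434
M3 S507
G1 X48.499 Y23.309 F1367
G1 X11.968 Y38.255 F1367
G1 X14.894 Y77.616 F1367
G1 X53.232 Y86.997 F1367
G1 X74.002 Y53.434 F1367
M5
G0 X61.310 Y65.195
M3 S507
G1 X20.920 Y118.770 F1367
G1 X73.324 Y42.492 F1367
G1 X38.374 Y54.895 F1367
G1 X38.858 Y20.062 F1367
M5
G0 X19.478 Y108.378
M3 S507
G1 X34.493 Y90.851 F1367
G1 X26.655 Y108.397 F1367
G1 X19.478 Y108.378 F1367
M5
G0 X0.000 Y0.000

1 u = 1 mm; y_m = 135.396 − y.

[1] `<polygon>` regular polygon, #008000→score S507 F1367: (74.002,53.434) → (48.499,23.309) → (11.968,38.255) → (14.894,77.616) → (53.232,86.997) → (74.002,53.434) (closed)

[2] `<polyline>` open polyline, #008000→score S507 F1367: (61.310,65.195) → (20.920,118.770) → (73.324,42.492) → (38.374,54.895) → (38.858,20.062)

[3] `<path>` closed polygon, #008000→score S507 F1367: (19.478,108.378) → (34.493,90.851) → (26.655,108.397) → (19.478,108.378) (closed)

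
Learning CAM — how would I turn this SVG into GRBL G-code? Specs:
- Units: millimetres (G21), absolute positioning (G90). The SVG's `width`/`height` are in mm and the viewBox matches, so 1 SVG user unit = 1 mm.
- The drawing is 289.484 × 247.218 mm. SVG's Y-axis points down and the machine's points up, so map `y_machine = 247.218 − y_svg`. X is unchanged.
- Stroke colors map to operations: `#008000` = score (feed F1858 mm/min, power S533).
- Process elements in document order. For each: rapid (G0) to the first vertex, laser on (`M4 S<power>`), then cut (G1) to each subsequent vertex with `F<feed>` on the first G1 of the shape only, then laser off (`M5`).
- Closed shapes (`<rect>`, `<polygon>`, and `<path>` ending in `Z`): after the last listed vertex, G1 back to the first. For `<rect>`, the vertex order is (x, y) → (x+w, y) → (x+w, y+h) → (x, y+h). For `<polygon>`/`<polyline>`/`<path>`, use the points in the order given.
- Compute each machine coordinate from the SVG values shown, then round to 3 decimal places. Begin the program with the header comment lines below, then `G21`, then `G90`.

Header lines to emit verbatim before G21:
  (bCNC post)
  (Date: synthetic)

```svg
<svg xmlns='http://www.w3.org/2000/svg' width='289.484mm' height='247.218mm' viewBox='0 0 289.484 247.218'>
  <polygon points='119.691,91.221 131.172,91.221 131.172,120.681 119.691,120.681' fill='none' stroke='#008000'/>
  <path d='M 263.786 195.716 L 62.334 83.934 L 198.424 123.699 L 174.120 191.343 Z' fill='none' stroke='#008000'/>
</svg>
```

(bCNC post)
(Date: synthetic)
G21
G90
G0 X119.691 Y155.997
M4 S533
G1 X131.172 Y155.997 F1858
G1 X131.172 Y126.537
G1 X119.691 Y126.537
G1 X119.691 Y155.997
M5
G0 X263.786 Y51.502
M4 S533
G1 X62.334 Y163.284 F1858
G1 X198.424 Y123.519
G1 X174.120 Y55.875
G1 X263.786 Y51.502
M5

1 u = 1 mm; y_m = 247.218 − y.

[1] `<polygon>` rectangle, #008000→score S533 F1858: (119.691,155.997) → (131.172,155.997) → (131.172,126.537) → (119.691,126.537) → (119.691,155.997) (closed)

[2] `<path>` closed polygon, #008000→score S533 F1858: (263.786,51.502) → (62.334,163.284) → (198.424,123.519) → (174.120,55.875) → (263.786,51.502) (closed)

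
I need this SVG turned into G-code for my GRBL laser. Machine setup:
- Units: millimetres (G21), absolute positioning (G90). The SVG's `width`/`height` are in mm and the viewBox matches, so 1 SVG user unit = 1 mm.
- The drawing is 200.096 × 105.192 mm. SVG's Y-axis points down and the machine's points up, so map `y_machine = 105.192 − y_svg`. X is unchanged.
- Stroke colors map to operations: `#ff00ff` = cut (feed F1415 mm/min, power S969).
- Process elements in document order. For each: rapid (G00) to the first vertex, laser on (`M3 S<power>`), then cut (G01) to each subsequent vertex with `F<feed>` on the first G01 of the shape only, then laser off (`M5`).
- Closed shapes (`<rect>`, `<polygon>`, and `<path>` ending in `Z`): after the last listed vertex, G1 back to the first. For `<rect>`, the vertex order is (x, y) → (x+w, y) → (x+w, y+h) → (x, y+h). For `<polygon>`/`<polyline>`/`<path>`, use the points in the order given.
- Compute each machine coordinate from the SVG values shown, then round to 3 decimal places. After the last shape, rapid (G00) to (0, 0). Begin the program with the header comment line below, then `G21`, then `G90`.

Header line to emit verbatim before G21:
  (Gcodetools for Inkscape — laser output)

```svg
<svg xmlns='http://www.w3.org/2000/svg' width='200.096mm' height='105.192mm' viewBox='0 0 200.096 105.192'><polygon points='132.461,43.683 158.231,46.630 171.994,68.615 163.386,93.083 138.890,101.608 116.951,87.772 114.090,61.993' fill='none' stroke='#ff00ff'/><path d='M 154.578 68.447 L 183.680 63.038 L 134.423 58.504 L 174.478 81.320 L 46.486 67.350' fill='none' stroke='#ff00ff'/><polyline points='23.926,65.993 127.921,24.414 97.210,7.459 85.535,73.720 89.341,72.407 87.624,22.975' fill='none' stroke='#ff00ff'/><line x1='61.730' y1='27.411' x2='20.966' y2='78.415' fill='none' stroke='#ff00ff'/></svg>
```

Since the viewBox matches the mm dimensions, user units are millimetres directly. The only transform is the Y-flip y_m = 105.192 − y_svg.

Shape 1 is a regular polygon drawn with `<polygon>`. Its stroke #ff00ff means cut at S969, F1415. After flipping Y the toolpath is (132.461,61.509) → (158.231,58.562) → (171.994,36.577) → (163.386,12.109) → (138.890,3.584) → (116.951,17.420) → (114.090,43.199) → (132.461,61.509), returning to the start.

Shape 2 is a open polyline drawn with `<path>`. Its stroke #ff00ff means cut at S969, F1415. After flipping Y the toolpath is (154.578,36.745) → (183.680,42.154) → (134.423,46.688) → (174.478,23.872) → (46.486,37.842).

Shape 3 is a open polyline drawn with `<polyline>`. Its stroke #ff00ff means cut at S969, F1415. After flipping Y the toolpath is (23.926,39.199) → (127.921,80.778) → (97.210,97.733) → (85.535,31.472) → (89.341,32.785) → (87.624,82.217).

Shape 4 is a line segment drawn with `<line>`. Its stroke #ff00ff means cut at S969, F1415. After flipping Y the toolpath is (61.730,77.781) → (20.966,26.777).

(Gcodetools for Inkscape — laser output)
G21
G90
G00 X132.461 Y61.509
M3 S969
G01 X158.231 Y58.562 F1415
G01 X171.994 Y36.577
G01 X163.386 Y12.109
G01 X138.890 Y3.584
G01 X116.951 Y17.420
G01 X114.090 Y43.199
G01 X132.461 Y61.509
M5
G00 X154.578 Y36.745
M3 S969
G01 X183.680 Y42.154 F1415
G01 X134.423 Y46.688
G01 X174.478 Y23.872
G01 X46.486 Y37.842
M5
G00 X23.926 Y39.199
M3 S969
G01 X127.921 Y80.778 F1415
G01 X97.210 Y97.733
G01 X85.535 Y31.472
G01 X89.341 Y32.785
G01 X87.624 Y82.217
M5
G00 X61.730 Y77.781
M3 S969
G01 X20.966 Y26.777 F1415
M5
G00 X0.000 Y0.000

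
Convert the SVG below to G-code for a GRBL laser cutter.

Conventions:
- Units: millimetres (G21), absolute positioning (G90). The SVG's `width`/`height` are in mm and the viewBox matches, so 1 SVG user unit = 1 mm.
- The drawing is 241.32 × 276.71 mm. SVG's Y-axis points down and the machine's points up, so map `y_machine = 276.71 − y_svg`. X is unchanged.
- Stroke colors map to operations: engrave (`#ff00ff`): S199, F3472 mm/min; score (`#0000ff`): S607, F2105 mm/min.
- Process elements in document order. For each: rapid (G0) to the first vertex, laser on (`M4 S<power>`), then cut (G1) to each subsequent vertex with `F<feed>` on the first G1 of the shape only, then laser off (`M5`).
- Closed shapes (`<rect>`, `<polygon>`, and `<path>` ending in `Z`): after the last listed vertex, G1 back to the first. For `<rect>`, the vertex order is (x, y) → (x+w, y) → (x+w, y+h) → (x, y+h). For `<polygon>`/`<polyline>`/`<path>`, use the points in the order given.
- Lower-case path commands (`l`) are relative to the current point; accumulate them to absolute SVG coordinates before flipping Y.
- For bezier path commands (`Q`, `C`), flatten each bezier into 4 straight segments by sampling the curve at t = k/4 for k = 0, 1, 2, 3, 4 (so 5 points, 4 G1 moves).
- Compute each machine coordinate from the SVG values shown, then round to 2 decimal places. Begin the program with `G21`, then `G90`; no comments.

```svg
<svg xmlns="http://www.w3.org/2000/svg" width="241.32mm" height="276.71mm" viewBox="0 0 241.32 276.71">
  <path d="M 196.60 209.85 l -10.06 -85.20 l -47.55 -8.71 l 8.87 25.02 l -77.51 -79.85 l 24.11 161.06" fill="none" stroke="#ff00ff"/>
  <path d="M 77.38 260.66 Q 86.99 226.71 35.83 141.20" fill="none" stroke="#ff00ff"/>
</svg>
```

viewBox `0 0 241.32 276.71` with mm width/height → 1 unit = 1 mm. Flip: y_m = 276.71 − y_svg.

**Shape 1** — `<path>` open polyline, stroke `#ff00ff` → engrave (S199, F3472). Machine vertices: (196.60,66.86) → (186.54,152.06) → (138.99,160.77) → (147.86,135.75) → (70.35,215.60) → (94.46,54.54). Open path.

**Shape 2** — `<path>` quadratic bezier, stroke `#ff00ff` → engrave (S199, F3472). Control points (SVG): P0=(77.38,260.66), P1=(86.99,226.71), P2=(35.83,141.20); sampled at t=k/4. Machine vertices: (77.38,16.05) → (78.39,36.25) → (71.80,62.89) → (57.61,95.98) → (35.83,135.51). Open path.

G21
G90
G0 X196.60 Y66.86
M4 S199
G1 X186.54 Y152.06 F3472
G1 X138.99 Y160.77
G1 X147.86 Y135.75
G1 X70.35 Y215.60
G1 X94.46 Y54.54
M5
G0 X77.38 Y16.05
M4 S199
G1 X78.39 Y36.25 F3472
G1 X71.80 Y62.89
G1 X57.61 Y95.98
G1 X35.83 Y135.51
M5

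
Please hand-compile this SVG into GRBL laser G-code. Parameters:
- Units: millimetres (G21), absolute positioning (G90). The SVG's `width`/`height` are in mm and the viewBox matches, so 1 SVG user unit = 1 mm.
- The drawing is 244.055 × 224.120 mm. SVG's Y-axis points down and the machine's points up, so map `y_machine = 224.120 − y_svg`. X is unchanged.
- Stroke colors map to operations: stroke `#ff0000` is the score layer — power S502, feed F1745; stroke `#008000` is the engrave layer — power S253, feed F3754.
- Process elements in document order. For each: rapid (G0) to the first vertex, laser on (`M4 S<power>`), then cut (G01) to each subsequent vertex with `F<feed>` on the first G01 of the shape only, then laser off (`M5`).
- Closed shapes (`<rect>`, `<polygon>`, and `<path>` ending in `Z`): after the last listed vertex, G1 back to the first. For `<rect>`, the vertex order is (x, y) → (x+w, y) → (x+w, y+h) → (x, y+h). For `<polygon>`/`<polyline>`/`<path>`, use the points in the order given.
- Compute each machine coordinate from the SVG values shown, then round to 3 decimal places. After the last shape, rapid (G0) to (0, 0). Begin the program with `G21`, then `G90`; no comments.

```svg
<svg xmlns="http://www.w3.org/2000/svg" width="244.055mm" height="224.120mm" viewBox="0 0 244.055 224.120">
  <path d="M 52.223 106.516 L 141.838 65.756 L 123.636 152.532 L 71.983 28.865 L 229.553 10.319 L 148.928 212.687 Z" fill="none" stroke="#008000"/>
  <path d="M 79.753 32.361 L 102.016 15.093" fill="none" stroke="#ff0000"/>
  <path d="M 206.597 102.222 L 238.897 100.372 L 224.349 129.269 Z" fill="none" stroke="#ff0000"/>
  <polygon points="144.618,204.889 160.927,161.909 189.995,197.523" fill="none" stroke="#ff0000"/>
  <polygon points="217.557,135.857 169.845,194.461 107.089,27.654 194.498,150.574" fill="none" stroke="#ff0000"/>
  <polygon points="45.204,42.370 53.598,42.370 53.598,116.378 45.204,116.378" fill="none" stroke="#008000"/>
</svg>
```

G21
G90
G0 X52.223 Y117.604
M4 S253
G01 X141.838 Y158.364 F3754
G01 X123.636 Y71.588
G01 X71.983 Y195.255
G01 X229.553 Y213.801
G01 X148.928 Y11.433
G01 X52.223 Y117.604
M5
G0 X79.753 Y191.759
M4 S502
G01 X102.016 Y209.027 F1745
M5
G0 X206.597 Y121.898
M4 S502
G01 X238.897 Y123.748 F1745
G01 X224.349 Y94.851
G01 X206.597 Y121.898
M5
G0 X144.618 Y19.231
M4 S502
G01 X160.927 Y62.211 F1745
G01 X189.995 Y26.597
G01 X144.618 Y19.231
M5
G0 X217.557 Y88.263
M4 S502
G01 X169.845 Y29.659 F1745
G01 X107.089 Y196.466
G01 X194.498 Y73.546
G01 X217.557 Y88.263
M5
G0 X45.204 Y181.750
M4 S253
G01 X53.598 Y181.750 F3754
G01 X53.598 Y107.742
G01 X45.204 Y107.742
G01 X45.204 Y181.750
M5
G0 X0.000 Y0.000

1 u = 1 mm; y_m = 224.120 − y.

[1] `<path>` closed polygon, #008000→engrave S253 F3754: (52.223,117.604) → (141.838,158.364) → (123.636,71.588) → (71.983,195.255) → (229.553,213.801) → (148.928,11.433) → (52.223,117.604) (closed)

[2] `<path>` line segment, #ff0000→score S502 F1745: (79.753,191.759) → (102.016,209.027)

[3] `<path>` regular polygon, #ff0000→score S502 F1745: (206.597,121.898) → (238.897,123.748) → (224.349,94.851) → (206.597,121.898) (closed)

[4] `<polygon>` regular polygon, #ff0000→score S502 F1745: (144.618,19.231) → (160.927,62.211) → (189.995,26.597) → (144.618,19.231) (closed)

[5] `<polygon>` closed polygon, #ff0000→score S502 F1745: (217.557,88.263) → (169.845,29.659) → (107.089,196.466) → (194.498,73.546) → (217.557,88.263) (closed)

[6] `<polygon>` rectangle, #008000→engrave S253 F3754: (45.204,181.750) → (53.598,181.750) → (53.598,107.742) → (45.204,107.742) → (45.204,181.750) (closed)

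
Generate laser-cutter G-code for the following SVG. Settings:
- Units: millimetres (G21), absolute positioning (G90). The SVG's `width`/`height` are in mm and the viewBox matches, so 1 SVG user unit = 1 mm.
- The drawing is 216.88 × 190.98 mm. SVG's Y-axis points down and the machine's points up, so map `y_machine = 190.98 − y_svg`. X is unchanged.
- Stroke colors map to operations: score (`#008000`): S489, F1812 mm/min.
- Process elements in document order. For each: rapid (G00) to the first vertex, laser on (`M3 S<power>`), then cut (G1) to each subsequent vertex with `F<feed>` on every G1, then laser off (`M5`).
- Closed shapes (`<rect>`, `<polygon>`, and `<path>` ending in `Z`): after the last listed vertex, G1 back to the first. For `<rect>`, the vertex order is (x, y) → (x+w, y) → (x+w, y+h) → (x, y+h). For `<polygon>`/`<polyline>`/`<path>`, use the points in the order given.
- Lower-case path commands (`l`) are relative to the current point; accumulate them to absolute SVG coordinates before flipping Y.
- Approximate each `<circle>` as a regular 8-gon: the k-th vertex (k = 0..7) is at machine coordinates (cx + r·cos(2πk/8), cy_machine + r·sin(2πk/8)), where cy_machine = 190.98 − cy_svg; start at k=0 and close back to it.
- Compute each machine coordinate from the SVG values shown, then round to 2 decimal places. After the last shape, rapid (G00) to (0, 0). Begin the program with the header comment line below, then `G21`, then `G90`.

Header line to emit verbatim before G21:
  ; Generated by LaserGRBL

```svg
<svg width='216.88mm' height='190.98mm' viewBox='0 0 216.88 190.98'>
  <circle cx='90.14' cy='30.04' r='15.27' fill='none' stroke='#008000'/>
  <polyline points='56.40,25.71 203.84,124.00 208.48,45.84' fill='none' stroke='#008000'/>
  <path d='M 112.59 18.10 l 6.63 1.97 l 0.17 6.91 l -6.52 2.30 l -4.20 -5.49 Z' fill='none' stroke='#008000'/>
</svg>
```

1 u = 1 mm; y_m = 190.98 − y.

[1] `<circle>` circle, #008000→score S489 F1812: (105.41,160.94) → (100.94,171.74) → (90.14,176.21) → (79.34,171.74) → (74.87,160.94) → (79.34,150.14) → (90.14,145.67) → (100.94,150.14) → (105.41,160.94) (closed)

[2] `<polyline>` open polyline, #008000→score S489 F1812: (56.40,165.27) → (203.84,66.98) → (208.48,145.14)

[3] `<path>` regular polygon, #008000→score S489 F1812: (112.59,172.88) → (119.22,170.91) → (119.39,164.00) → (112.87,161.70) → (108.67,167.19) → (112.59,172.88) (closed)

; Generated by LaserGRBL
G21
G90
G00 X105.41 Y160.94
M3 S489
G1 X100.94 Y171.74 F1812
G1 X90.14 Y176.21 F1812
G1 X79.34 Y171.74 F1812
G1 X74.87 Y160.94 F1812
G1 X79.34 Y150.14 F1812
G1 X90.14 Y145.67 F1812
G1 X100.94 Y150.14 F1812
G1 X105.41 Y160.94 F1812
M5
G00 X56.40 Y165.27
M3 S489
G1 X203.84 Y66.98 F1812
G1 X208.48 Y145.14 F1812
M5
G00 X112.59 Y172.88
M3 S489
G1 X119.22 Y170.91 F1812
G1 X119.39 Y164.00 F1812
G1 X112.87 Y161.70 F1812
G1 X108.67 Y167.19 F1812
G1 X112.59 Y172.88 F1812
M5
G00 X0.00 Y0.00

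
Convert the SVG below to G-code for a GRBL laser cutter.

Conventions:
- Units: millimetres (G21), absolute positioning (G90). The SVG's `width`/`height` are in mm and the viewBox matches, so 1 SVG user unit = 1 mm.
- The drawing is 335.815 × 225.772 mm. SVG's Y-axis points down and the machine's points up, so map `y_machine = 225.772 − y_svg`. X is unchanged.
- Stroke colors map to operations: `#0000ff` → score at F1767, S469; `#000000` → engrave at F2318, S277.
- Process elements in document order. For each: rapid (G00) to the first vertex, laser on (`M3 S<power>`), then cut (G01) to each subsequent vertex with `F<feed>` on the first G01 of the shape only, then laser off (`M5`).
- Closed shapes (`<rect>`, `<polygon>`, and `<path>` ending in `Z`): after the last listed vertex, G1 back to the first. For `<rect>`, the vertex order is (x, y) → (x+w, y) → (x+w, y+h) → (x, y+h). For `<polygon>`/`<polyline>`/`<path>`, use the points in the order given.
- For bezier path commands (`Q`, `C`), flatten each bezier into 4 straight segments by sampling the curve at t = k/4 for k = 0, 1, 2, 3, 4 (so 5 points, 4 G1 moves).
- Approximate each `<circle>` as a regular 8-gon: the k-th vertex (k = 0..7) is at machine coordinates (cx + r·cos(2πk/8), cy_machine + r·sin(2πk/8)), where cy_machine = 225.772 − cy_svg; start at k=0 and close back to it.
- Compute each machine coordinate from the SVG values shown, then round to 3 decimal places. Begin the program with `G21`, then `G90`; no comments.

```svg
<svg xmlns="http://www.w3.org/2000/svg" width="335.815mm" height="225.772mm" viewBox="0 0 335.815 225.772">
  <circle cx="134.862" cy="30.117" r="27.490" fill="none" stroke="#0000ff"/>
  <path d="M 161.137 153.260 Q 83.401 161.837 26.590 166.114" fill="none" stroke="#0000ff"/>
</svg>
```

G21
G90
G00 X162.352 Y195.655
M3 S469
G01 X154.300 Y215.093 F1767
G01 X134.862 Y223.145
G01 X115.424 Y215.093
G01 X107.372 Y195.655
G01 X115.424 Y176.217
G01 X134.862 Y168.165
G01 X154.300 Y176.217
G01 X162.352 Y195.655
M5
G00 X161.137 Y72.512
M3 S469
G01 X123.577 Y68.492 F1767
G01 X88.632 Y65.010
G01 X56.303 Y62.065
G01 X26.590 Y59.658
M5

viewBox `0 0 335.815 225.772` with mm width/height → 1 unit = 1 mm. Flip: y_m = 225.772 − y_svg.

**Shape 1** — `<circle>` circle, stroke `#0000ff` → score (S469, F1767). Machine vertices: (162.352,195.655) → (154.300,215.093) → (134.862,223.145) → (115.424,215.093) → (107.372,195.655) → (115.424,176.217) → (134.862,168.165) → (154.300,176.217) → (162.352,195.655). Closed: final G1 returns to the first vertex.

**Shape 2** — `<path>` quadratic bezier, stroke `#0000ff` → score (S469, F1767). Control points (SVG): P0=(161.137,153.260), P1=(83.401,161.837), P2=(26.590,166.114); sampled at t=k/4. Machine vertices: (161.137,72.512) → (123.577,68.492) → (88.632,65.010) → (56.303,62.065) → (26.590,59.658). Open path.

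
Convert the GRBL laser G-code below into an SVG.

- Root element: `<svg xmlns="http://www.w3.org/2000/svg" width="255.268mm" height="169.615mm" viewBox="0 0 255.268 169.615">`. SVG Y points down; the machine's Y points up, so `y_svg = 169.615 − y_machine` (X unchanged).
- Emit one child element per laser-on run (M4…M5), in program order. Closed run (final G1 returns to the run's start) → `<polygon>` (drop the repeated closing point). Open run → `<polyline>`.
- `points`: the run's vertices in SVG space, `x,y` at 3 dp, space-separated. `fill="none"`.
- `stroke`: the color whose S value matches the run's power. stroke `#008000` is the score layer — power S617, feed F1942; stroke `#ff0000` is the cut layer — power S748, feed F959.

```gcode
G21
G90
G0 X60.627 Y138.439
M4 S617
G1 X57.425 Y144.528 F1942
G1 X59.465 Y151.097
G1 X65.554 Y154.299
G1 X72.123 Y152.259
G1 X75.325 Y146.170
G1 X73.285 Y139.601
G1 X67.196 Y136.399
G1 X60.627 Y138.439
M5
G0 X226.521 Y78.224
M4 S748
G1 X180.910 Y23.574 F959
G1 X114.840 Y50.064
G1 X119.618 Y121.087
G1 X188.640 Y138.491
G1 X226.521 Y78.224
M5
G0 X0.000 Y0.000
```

y_svg = 169.615 − y_m.

[1] S617→`#008000` (score); closed run; points: 60.627,31.176 57.425,25.087 59.465,18.518 65.554,15.316 72.123,17.356 75.325,23.445 73.285,30.014 67.196,33.216

[2] S748→`#ff0000` (cut); closed run; points: 226.521,91.391 180.910,146.041 114.840,119.551 119.618,48.528 188.640,31.124

<svg xmlns="http://www.w3.org/2000/svg" width="255.268mm" height="169.615mm" viewBox="0 0 255.268 169.615">
  <polygon points="60.627,31.176 57.425,25.087 59.465,18.518 65.554,15.316 72.123,17.356 75.325,23.445 73.285,30.014 67.196,33.216" fill="none" stroke="#008000"/>
  <polygon points="226.521,91.391 180.910,146.041 114.840,119.551 119.618,48.528 188.640,31.124" fill="none" stroke="#ff0000"/>
</svg>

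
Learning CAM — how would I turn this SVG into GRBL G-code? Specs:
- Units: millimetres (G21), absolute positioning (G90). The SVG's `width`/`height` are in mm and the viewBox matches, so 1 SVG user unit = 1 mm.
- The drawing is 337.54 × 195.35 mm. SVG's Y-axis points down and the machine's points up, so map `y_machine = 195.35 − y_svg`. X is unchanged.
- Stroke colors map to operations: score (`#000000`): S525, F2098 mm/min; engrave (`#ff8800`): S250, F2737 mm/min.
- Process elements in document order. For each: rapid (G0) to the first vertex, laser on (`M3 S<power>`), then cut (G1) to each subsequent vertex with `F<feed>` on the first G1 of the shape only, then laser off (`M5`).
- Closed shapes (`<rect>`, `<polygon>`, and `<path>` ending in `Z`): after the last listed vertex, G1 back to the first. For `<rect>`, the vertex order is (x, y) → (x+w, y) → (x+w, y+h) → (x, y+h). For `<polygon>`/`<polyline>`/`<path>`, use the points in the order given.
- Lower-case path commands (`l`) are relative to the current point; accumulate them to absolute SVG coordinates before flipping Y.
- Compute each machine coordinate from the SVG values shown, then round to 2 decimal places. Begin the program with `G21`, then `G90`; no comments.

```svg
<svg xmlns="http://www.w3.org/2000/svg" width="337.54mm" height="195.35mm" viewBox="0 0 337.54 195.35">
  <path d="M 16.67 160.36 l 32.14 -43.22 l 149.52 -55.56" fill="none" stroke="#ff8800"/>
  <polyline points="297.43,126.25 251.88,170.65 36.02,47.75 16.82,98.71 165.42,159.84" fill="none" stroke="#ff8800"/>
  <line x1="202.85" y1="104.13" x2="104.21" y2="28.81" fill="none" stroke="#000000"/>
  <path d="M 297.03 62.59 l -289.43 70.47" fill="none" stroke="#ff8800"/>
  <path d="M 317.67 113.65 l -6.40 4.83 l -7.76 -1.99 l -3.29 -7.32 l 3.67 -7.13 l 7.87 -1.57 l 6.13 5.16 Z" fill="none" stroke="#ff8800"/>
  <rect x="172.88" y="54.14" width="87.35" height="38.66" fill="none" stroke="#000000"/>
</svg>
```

G21
G90
G0 X16.67 Y34.99
M3 S250
G1 X48.81 Y78.21 F2737
G1 X198.33 Y133.77
M5
G0 X297.43 Y69.10
M3 S250
G1 X251.88 Y24.70 F2737
G1 X36.02 Y147.60
G1 X16.82 Y96.64
G1 X165.42 Y35.51
M5
G0 X202.85 Y91.22
M3 S525
G1 X104.21 Y166.54 F2098
M5
G0 X297.03 Y132.76
M3 S250
G1 X7.60 Y62.29 F2737
M5
G0 X317.67 Y81.70
M3 S250
G1 X311.27 Y76.87 F2737
G1 X303.51 Y78.86
G1 X300.22 Y86.18
G1 X303.89 Y93.31
G1 X311.76 Y94.88
G1 X317.89 Y89.72
G1 X317.67 Y81.70
M5
G0 X172.88 Y141.21
M3 S525
G1 X260.23 Y141.21 F2098
G1 X260.23 Y102.55
G1 X172.88 Y102.55
G1 X172.88 Y141.21
M5

1 u = 1 mm; y_m = 195.35 − y.

[1] `<path>` open polyline, #ff8800→engrave S250 F2737: (16.67,34.99) → (48.81,78.21) → (198.33,133.77)

[2] `<polyline>` open polyline, #ff8800→engrave S250 F2737: (297.43,69.10) → (251.88,24.70) → (36.02,147.60) → (16.82,96.64) → (165.42,35.51)

[3] `<line>` line segment, #000000→score S525 F2098: (202.85,91.22) → (104.21,166.54)

[4] `<path>` line segment, #ff8800→engrave S250 F2737: (297.03,132.76) → (7.60,62.29)

[5] `<path>` regular polygon, #ff8800→engrave S250 F2737: (317.67,81.70) → (311.27,76.87) → (303.51,78.86) → (300.22,86.18) → (303.89,93.31) → (311.76,94.88) → (317.89,89.72) → (317.67,81.70) (closed)

[6] `<rect>` rectangle, #000000→score S525 F2098: (172.88,141.21) → (260.23,141.21) → (260.23,102.55) → (172.88,102.55) → (172.88,141.21) (closed)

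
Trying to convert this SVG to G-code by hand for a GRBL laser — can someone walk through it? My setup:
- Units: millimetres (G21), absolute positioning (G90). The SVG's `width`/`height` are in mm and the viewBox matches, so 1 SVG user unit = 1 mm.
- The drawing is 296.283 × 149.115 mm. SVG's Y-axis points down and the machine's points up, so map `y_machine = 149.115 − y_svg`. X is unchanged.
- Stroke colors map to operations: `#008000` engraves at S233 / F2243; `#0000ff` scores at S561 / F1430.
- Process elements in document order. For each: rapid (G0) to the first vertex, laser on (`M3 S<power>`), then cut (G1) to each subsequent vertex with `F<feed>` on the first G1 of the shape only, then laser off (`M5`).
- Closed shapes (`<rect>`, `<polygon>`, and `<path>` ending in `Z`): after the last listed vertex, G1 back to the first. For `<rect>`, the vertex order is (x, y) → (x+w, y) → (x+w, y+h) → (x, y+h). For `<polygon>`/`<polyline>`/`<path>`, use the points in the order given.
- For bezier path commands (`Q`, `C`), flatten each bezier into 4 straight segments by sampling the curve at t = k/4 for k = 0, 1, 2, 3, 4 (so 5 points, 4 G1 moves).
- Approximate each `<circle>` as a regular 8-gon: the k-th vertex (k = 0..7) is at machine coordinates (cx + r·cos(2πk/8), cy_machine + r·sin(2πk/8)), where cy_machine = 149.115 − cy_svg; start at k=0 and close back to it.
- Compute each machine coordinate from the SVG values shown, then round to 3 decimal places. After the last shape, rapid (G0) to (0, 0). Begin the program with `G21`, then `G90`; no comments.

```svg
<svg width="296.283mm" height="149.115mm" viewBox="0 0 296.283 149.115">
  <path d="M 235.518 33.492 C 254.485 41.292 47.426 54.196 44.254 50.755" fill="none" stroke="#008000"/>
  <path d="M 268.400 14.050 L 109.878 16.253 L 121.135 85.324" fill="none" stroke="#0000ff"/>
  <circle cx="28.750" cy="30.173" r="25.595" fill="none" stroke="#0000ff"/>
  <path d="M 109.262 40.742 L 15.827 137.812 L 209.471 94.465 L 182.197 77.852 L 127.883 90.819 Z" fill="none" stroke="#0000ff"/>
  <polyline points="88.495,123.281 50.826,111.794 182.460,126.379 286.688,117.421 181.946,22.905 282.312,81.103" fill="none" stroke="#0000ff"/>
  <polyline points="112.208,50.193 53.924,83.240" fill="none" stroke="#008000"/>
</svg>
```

Since the viewBox matches the mm dimensions, user units are millimetres directly. The only transform is the Y-flip y_m = 149.115 − y_svg.

Shape 1 is a cubic bezier drawn with `<path>`. Its stroke #008000 means engrave at S233, F2243. After flipping Y the toolpath is (235.518,115.623) → (214.081,109.151) → (148.188,102.776) → (78.144,98.509) → (44.254,98.360).

Shape 2 is a open polyline drawn with `<path>`. Its stroke #0000ff means score at S561, F1430. After flipping Y the toolpath is (268.400,135.065) → (109.878,132.862) → (121.135,63.791).

Shape 3 is a circle drawn with `<circle>`. Its stroke #0000ff means score at S561, F1430. After flipping Y the toolpath is (54.345,118.942) → (46.848,137.040) → (28.750,144.537) → (10.652,137.040) → (3.155,118.942) → (10.652,100.844) → (28.750,93.347) → (46.848,100.844) → (54.345,118.942), returning to the start.

Shape 4 is a closed polygon drawn with `<path>`. Its stroke #0000ff means score at S561, F1430. After flipping Y the toolpath is (109.262,108.373) → (15.827,11.303) → (209.471,54.650) → (182.197,71.263) → (127.883,58.296) → (109.262,108.373), returning to the start.

Shape 5 is a open polyline drawn with `<polyline>`. Its stroke #0000ff means score at S561, F1430. After flipping Y the toolpath is (88.495,25.834) → (50.826,37.321) → (182.460,22.736) → (286.688,31.694) → (181.946,126.210) → (282.312,68.012).

Shape 6 is a line segment drawn with `<polyline>`. Its stroke #008000 means engrave at S233, F2243. After flipping Y the toolpath is (112.208,98.922) → (53.924,65.875).

G21
G90
G0 X235.518 Y115.623
M3 S233
G1 X214.081 Y109.151 F2243
G1 X148.188 Y102.776
G1 X78.144 Y98.509
G1 X44.254 Y98.360
M5
G0 X268.400 Y135.065
M3 S561
G1 X109.878 Y132.862 F1430
G1 X121.135 Y63.791
M5
G0 X54.345 Y118.942
M3 S561
G1 X46.848 Y137.040 F1430
G1 X28.750 Y144.537
G1 X10.652 Y137.040
G1 X3.155 Y118.942
G1 X10.652 Y100.844
G1 X28.750 Y93.347
G1 X46.848 Y100.844
G1 X54.345 Y118.942
M5
G0 X109.262 Y108.373
M3 S561
G1 X15.827 Y11.303 F1430
G1 X209.471 Y54.650
G1 X182.197 Y71.263
G1 X127.883 Y58.296
G1 X109.262 Y108.373
M5
G0 X88.495 Y25.834
M3 S561
G1 X50.826 Y37.321 F1430
G1 X182.460 Y22.736
G1 X286.688 Y31.694
G1 X181.946 Y126.210
G1 X282.312 Y68.012
M5
G0 X112.208 Y98.922
M3 S233
G1 X53.924 Y65.875 F2243
M5
G0 X0.000 Y0.000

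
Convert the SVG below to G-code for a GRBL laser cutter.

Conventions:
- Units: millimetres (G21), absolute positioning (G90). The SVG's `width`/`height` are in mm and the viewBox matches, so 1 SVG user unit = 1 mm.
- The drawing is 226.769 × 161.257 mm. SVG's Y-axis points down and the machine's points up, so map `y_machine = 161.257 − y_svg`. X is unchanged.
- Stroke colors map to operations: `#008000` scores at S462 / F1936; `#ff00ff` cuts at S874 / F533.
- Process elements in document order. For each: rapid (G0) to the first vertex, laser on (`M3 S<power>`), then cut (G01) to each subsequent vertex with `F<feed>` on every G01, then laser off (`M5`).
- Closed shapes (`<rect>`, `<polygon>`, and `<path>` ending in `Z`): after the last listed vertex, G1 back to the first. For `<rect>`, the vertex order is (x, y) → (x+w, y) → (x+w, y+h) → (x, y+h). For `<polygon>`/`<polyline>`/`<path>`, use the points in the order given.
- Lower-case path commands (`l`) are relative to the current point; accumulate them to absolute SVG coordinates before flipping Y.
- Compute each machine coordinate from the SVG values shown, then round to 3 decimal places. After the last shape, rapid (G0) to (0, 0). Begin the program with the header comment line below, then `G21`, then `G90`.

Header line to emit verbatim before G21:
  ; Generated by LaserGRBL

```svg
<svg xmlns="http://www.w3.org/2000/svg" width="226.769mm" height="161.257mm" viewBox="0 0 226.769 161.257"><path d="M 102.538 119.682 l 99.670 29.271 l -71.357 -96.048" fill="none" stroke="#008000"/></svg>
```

; Generated by LaserGRBL
G21
G90
G0 X102.538 Y41.575
M3 S462
G01 X202.208 Y12.304 F1936
G01 X130.851 Y108.352 F1936
M5
G0 X0.000 Y0.000

viewBox `0 0 226.769 161.257` with mm width/height → 1 unit = 1 mm. Flip: y_m = 161.257 − y_svg.

**Shape 1** — `<path>` open polyline, stroke `#008000` → score (S462, F1936). Machine vertices: (102.538,41.575) → (202.208,12.304) → (130.851,108.352). Open path.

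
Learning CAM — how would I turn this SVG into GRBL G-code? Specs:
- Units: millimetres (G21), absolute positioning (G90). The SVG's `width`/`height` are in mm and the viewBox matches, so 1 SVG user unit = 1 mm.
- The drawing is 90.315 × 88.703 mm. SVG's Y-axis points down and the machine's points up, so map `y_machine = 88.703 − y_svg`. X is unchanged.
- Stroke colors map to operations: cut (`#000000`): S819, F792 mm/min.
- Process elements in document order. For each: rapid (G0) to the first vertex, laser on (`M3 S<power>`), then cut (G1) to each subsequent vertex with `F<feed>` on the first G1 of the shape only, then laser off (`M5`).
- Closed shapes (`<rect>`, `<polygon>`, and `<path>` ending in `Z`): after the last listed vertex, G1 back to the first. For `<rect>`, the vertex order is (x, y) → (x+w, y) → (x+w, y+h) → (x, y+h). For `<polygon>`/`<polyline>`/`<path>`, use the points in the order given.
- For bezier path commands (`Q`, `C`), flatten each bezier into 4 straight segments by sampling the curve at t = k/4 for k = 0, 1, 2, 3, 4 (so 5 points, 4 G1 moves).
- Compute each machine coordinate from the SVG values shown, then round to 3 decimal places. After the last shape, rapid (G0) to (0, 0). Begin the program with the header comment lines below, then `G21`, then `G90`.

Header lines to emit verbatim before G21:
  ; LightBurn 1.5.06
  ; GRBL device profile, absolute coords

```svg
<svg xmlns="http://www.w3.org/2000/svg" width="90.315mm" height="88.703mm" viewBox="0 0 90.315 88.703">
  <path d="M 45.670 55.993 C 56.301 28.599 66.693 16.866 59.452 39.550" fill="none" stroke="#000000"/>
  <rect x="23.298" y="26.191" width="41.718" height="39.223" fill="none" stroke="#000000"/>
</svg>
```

; LightBurn 1.5.06
; GRBL device profile, absolute coords
G21
G90
G0 X45.670 Y32.710
M3 S819
G1 X53.327 Y50.026 F792
G1 X59.263 Y59.711
G1 X61.848 Y60.006
G1 X59.452 Y49.153
M5
G0 X23.298 Y62.512
M3 S819
G1 X65.016 Y62.512 F792
G1 X65.016 Y23.289
G1 X23.298 Y23.289
G1 X23.298 Y62.512
M5
G0 X0.000 Y0.000

viewBox `0 0 90.315 88.703` with mm width/height → 1 unit = 1 mm. Flip: y_m = 88.703 − y_svg.

**Shape 1** — `<path>` cubic bezier, stroke `#000000` → cut (S819, F792). Control points (SVG): P0=(45.670,55.993), P1=(56.301,28.599), P2=(66.693,16.866), P3=(59.452,39.550); sampled at t=k/4. Machine vertices: (45.670,32.710) → (53.327,50.026) → (59.263,59.711) → (61.848,60.006) → (59.452,49.153). Open path.

**Shape 2** — `<rect>` rectangle, stroke `#000000` → cut (S819, F792). Machine vertices: (23.298,62.512) → (65.016,62.512) → (65.016,23.289) → (23.298,23.289) → (23.298,62.512). Closed: final G1 returns to the first vertex.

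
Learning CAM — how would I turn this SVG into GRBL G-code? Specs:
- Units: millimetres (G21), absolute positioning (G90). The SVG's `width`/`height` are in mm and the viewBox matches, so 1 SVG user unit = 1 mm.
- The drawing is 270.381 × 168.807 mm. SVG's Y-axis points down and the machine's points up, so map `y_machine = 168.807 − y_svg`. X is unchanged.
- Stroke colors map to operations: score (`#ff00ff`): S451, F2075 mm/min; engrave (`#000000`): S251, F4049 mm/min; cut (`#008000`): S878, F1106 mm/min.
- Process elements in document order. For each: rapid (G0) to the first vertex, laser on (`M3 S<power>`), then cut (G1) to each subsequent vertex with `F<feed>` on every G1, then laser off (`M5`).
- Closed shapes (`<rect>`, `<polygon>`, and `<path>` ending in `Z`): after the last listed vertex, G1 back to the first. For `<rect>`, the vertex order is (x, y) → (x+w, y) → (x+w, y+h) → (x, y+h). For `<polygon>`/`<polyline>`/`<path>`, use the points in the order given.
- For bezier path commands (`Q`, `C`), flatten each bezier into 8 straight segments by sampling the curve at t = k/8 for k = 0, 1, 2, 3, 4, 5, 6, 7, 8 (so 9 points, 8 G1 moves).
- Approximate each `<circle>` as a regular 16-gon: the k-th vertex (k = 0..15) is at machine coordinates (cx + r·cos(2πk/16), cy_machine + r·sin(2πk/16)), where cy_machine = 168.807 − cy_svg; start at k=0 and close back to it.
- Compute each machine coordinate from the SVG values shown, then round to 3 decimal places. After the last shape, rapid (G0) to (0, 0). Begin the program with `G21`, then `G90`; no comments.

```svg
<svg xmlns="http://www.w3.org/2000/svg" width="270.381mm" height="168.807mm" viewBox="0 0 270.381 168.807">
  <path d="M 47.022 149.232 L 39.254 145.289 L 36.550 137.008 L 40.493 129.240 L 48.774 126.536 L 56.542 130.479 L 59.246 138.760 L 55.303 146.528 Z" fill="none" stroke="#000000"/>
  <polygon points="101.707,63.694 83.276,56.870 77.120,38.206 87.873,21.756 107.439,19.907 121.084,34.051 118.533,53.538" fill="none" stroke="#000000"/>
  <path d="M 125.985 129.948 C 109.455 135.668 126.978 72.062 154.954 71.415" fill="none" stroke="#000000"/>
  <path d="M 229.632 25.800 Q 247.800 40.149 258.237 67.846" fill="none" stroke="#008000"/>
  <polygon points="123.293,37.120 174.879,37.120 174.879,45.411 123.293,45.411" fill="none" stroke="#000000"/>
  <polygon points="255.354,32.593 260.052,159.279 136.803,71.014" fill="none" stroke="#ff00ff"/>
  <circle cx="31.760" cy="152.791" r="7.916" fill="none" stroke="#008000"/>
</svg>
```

G21
G90
G0 X47.022 Y19.575
M3 S251
G1 X39.254 Y23.518 F4049
G1 X36.550 Y31.799 F4049
G1 X40.493 Y39.567 F4049
G1 X48.774 Y42.271 F4049
G1 X56.542 Y38.328 F4049
G1 X59.246 Y30.047 F4049
G1 X55.303 Y22.279 F4049
G1 X47.022 Y19.575 F4049
M5
G0 X101.707 Y105.113
M3 S251
G1 X83.276 Y111.937 F4049
G1 X77.120 Y130.601 F4049
G1 X87.873 Y147.051 F4049
G1 X107.439 Y148.900 F4049
G1 X121.084 Y134.756 F4049
G1 X118.533 Y115.269 F4049
G1 X101.707 Y105.113 F4049
M5
G0 X125.985 Y38.859
M3 S251
G1 X121.336 Y39.705 F4049
G1 X119.604 Y45.501 F4049
G1 X120.510 Y54.695 F4049
G1 X123.780 Y65.738 F4049
G1 X129.135 Y77.079 F4049
G1 X136.301 Y87.169 F4049
G1 X144.999 Y94.457 F4049
G1 X154.954 Y97.392 F4049
M5
G0 X229.632 Y143.007
M3 S878
G1 X234.053 Y139.211 F1106
G1 X238.233 Y134.998 F1106
G1 X242.171 Y130.368 F1106
G1 X245.867 Y125.321 F1106
G1 X249.322 Y119.857 F1106
G1 X252.535 Y113.975 F1106
G1 X255.507 Y107.677 F1106
G1 X258.237 Y100.961 F1106
M5
G0 X123.293 Y131.687
M3 S251
G1 X174.879 Y131.687 F4049
G1 X174.879 Y123.396 F4049
G1 X123.293 Y123.396 F4049
G1 X123.293 Y131.687 F4049
M5
G0 X255.354 Y136.214
M3 S451
G1 X260.052 Y9.528 F2075
G1 X136.803 Y97.793 F2075
G1 X255.354 Y136.214 F2075
M5
G0 X39.676 Y16.016
M3 S878
G1 X39.073 Y19.045 F1106
G1 X37.357 Y21.613 F1106
G1 X34.789 Y23.329 F1106
G1 X31.760 Y23.932 F1106
G1 X28.731 Y23.329 F1106
G1 X26.163 Y21.613 F1106
G1 X24.447 Y19.045 F1106
G1 X23.844 Y16.016 F1106
G1 X24.447 Y12.987 F1106
G1 X26.163 Y10.419 F1106
G1 X28.731 Y8.703 F1106
G1 X31.760 Y8.100 F1106
G1 X34.789 Y8.703 F1106
G1 X37.357 Y10.419 F1106
G1 X39.073 Y12.987 F1106
G1 X39.676 Y16.016 F1106
M5
G0 X0.000 Y0.000

viewBox `0 0 270.381 168.807` with mm width/height → 1 unit = 1 mm. Flip: y_m = 168.807 − y_svg.

**Shape 1** — `<path>` regular polygon, stroke `#000000` → engrave (S251, F4049). Machine vertices: (47.022,19.575) → (39.254,23.518) → (36.550,31.799) → (40.493,39.567) → (48.774,42.271) → (56.542,38.328) → (59.246,30.047) → (55.303,22.279) → (47.022,19.575). Closed: final G1 returns to the first vertex.

**Shape 2** — `<polygon>` regular polygon, stroke `#000000` → engrave (S251, F4049). Machine vertices: (101.707,105.113) → (83.276,111.937) → (77.120,130.601) → (87.873,147.051) → (107.439,148.900) → (121.084,134.756) → (118.533,115.269) → (101.707,105.113). Closed: final G1 returns to the first vertex.

**Shape 3** — `<path>` cubic bezier, stroke `#000000` → engrave (S251, F4049). Control points (SVG): P0=(125.985,129.948), P1=(109.455,135.668), P2=(126.978,72.062), P3=(154.954,71.415); sampled at t=k/8. Machine vertices: (125.985,38.859) → (121.336,39.705) → (119.604,45.501) → (120.510,54.695) → (123.780,65.738) → (129.135,77.079) → (136.301,87.169) → (144.999,94.457) → (154.954,97.392). Open path.

**Shape 4** — `<path>` quadratic bezier, stroke `#008000` → cut (S878, F1106). Control points (SVG): P0=(229.632,25.800), P1=(247.800,40.149), P2=(258.237,67.846); sampled at t=k/8. Machine vertices: (229.632,143.007) → (234.053,139.211) → (238.233,134.998) → (242.171,130.368) → (245.867,125.321) → (249.322,119.857) → (252.535,113.975) → (255.507,107.677) → (258.237,100.961). Open path.

**Shape 5** — `<polygon>` rectangle, stroke `#000000` → engrave (S251, F4049). Machine vertices: (123.293,131.687) → (174.879,131.687) → (174.879,123.396) → (123.293,123.396) → (123.293,131.687). Closed: final G1 returns to the first vertex.

**Shape 6** — `<polygon>` closed polygon, stroke `#ff00ff` → score (S451, F2075). Machine vertices: (255.354,136.214) → (260.052,9.528) → (136.803,97.793) → (255.354,136.214). Closed: final G1 returns to the first vertex.

**Shape 7** — `<circle>` circle, stroke `#008000` → cut (S878, F1106). Machine vertices: (39.676,16.016) → (39.073,19.045) → (37.357,21.613) → (34.789,23.329) → (31.760,23.932) → (28.731,23.329) → (26.163,21.613) → (24.447,19.045) → (23.844,16.016) → (24.447,12.987) → (26.163,10.419) → (28.731,8.703) → (31.760,8.100) → (34.789,8.703) → (37.357,10.419) → (39.073,12.987) → (39.676,16.016). Closed: final G1 returns to the first vertex.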